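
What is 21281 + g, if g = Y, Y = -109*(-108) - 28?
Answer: 33025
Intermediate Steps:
Y = 11744 (Y = 11772 - 28 = 11744)
g = 11744
21281 + g = 21281 + 11744 = 33025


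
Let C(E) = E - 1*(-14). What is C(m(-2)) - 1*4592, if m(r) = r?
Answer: -4580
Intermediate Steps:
C(E) = 14 + E (C(E) = E + 14 = 14 + E)
C(m(-2)) - 1*4592 = (14 - 2) - 1*4592 = 12 - 4592 = -4580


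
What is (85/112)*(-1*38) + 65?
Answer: 2025/56 ≈ 36.161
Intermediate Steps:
(85/112)*(-1*38) + 65 = (85*(1/112))*(-38) + 65 = (85/112)*(-38) + 65 = -1615/56 + 65 = 2025/56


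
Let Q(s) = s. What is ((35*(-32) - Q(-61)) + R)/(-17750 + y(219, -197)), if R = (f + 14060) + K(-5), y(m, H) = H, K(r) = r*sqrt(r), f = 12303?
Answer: -25304/17947 + 5*I*sqrt(5)/17947 ≈ -1.4099 + 0.00062296*I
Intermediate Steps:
K(r) = r**(3/2)
R = 26363 - 5*I*sqrt(5) (R = (12303 + 14060) + (-5)**(3/2) = 26363 - 5*I*sqrt(5) ≈ 26363.0 - 11.18*I)
((35*(-32) - Q(-61)) + R)/(-17750 + y(219, -197)) = ((35*(-32) - 1*(-61)) + (26363 - 5*I*sqrt(5)))/(-17750 - 197) = ((-1120 + 61) + (26363 - 5*I*sqrt(5)))/(-17947) = (-1059 + (26363 - 5*I*sqrt(5)))*(-1/17947) = (25304 - 5*I*sqrt(5))*(-1/17947) = -25304/17947 + 5*I*sqrt(5)/17947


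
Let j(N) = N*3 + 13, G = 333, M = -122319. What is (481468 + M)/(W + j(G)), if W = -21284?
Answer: -51307/2896 ≈ -17.716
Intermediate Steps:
j(N) = 13 + 3*N (j(N) = 3*N + 13 = 13 + 3*N)
(481468 + M)/(W + j(G)) = (481468 - 122319)/(-21284 + (13 + 3*333)) = 359149/(-21284 + (13 + 999)) = 359149/(-21284 + 1012) = 359149/(-20272) = 359149*(-1/20272) = -51307/2896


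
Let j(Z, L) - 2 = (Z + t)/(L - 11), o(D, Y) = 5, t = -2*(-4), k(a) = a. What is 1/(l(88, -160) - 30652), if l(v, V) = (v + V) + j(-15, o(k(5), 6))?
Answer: -6/184325 ≈ -3.2551e-5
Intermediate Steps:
t = 8
j(Z, L) = 2 + (8 + Z)/(-11 + L) (j(Z, L) = 2 + (Z + 8)/(L - 11) = 2 + (8 + Z)/(-11 + L))
l(v, V) = 19/6 + V + v (l(v, V) = (v + V) + (-14 - 15 + 2*5)/(-11 + 5) = (V + v) + (-14 - 15 + 10)/(-6) = (V + v) - ⅙*(-19) = (V + v) + 19/6 = 19/6 + V + v)
1/(l(88, -160) - 30652) = 1/((19/6 - 160 + 88) - 30652) = 1/(-413/6 - 30652) = 1/(-184325/6) = -6/184325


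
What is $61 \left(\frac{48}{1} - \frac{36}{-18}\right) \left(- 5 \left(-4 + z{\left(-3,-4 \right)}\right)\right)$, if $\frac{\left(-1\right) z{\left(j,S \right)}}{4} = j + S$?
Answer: $-366000$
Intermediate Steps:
$z{\left(j,S \right)} = - 4 S - 4 j$ ($z{\left(j,S \right)} = - 4 \left(j + S\right) = - 4 \left(S + j\right) = - 4 S - 4 j$)
$61 \left(\frac{48}{1} - \frac{36}{-18}\right) \left(- 5 \left(-4 + z{\left(-3,-4 \right)}\right)\right) = 61 \left(\frac{48}{1} - \frac{36}{-18}\right) \left(- 5 \left(-4 - -28\right)\right) = 61 \left(48 \cdot 1 - -2\right) \left(- 5 \left(-4 + \left(16 + 12\right)\right)\right) = 61 \left(48 + 2\right) \left(- 5 \left(-4 + 28\right)\right) = 61 \cdot 50 \left(\left(-5\right) 24\right) = 3050 \left(-120\right) = -366000$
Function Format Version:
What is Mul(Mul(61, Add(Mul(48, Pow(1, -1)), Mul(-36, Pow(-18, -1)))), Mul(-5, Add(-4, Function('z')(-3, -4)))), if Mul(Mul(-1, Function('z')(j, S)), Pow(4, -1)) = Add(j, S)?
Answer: -366000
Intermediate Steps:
Function('z')(j, S) = Add(Mul(-4, S), Mul(-4, j)) (Function('z')(j, S) = Mul(-4, Add(j, S)) = Mul(-4, Add(S, j)) = Add(Mul(-4, S), Mul(-4, j)))
Mul(Mul(61, Add(Mul(48, Pow(1, -1)), Mul(-36, Pow(-18, -1)))), Mul(-5, Add(-4, Function('z')(-3, -4)))) = Mul(Mul(61, Add(Mul(48, Pow(1, -1)), Mul(-36, Pow(-18, -1)))), Mul(-5, Add(-4, Add(Mul(-4, -4), Mul(-4, -3))))) = Mul(Mul(61, Add(Mul(48, 1), Mul(-36, Rational(-1, 18)))), Mul(-5, Add(-4, Add(16, 12)))) = Mul(Mul(61, Add(48, 2)), Mul(-5, Add(-4, 28))) = Mul(Mul(61, 50), Mul(-5, 24)) = Mul(3050, -120) = -366000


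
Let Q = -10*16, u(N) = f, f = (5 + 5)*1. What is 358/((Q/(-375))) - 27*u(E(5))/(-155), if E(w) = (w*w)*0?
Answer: 417039/496 ≈ 840.80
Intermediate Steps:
E(w) = 0 (E(w) = w²*0 = 0)
f = 10 (f = 10*1 = 10)
u(N) = 10
Q = -160
358/((Q/(-375))) - 27*u(E(5))/(-155) = 358/((-160/(-375))) - 27*10/(-155) = 358/((-160*(-1/375))) - 270*(-1/155) = 358/(32/75) + 54/31 = 358*(75/32) + 54/31 = 13425/16 + 54/31 = 417039/496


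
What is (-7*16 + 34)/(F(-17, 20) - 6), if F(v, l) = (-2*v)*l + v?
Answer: -26/219 ≈ -0.11872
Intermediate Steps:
F(v, l) = v - 2*l*v (F(v, l) = -2*l*v + v = v - 2*l*v)
(-7*16 + 34)/(F(-17, 20) - 6) = (-7*16 + 34)/(-17*(1 - 2*20) - 6) = (-112 + 34)/(-17*(1 - 40) - 6) = -78/(-17*(-39) - 6) = -78/(663 - 6) = -78/657 = -78*1/657 = -26/219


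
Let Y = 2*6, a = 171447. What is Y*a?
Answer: 2057364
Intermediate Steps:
Y = 12
Y*a = 12*171447 = 2057364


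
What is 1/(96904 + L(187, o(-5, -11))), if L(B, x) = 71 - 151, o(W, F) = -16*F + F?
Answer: 1/96824 ≈ 1.0328e-5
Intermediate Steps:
o(W, F) = -15*F
L(B, x) = -80
1/(96904 + L(187, o(-5, -11))) = 1/(96904 - 80) = 1/96824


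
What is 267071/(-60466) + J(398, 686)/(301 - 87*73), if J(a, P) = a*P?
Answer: -1294620757/26129950 ≈ -49.545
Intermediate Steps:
J(a, P) = P*a
267071/(-60466) + J(398, 686)/(301 - 87*73) = 267071/(-60466) + (686*398)/(301 - 87*73) = 267071*(-1/60466) + 273028/(301 - 6351) = -38153/8638 + 273028/(-6050) = -38153/8638 + 273028*(-1/6050) = -38153/8638 - 136514/3025 = -1294620757/26129950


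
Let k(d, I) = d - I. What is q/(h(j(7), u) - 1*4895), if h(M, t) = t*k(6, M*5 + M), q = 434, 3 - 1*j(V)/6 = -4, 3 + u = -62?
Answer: 62/1585 ≈ 0.039117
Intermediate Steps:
u = -65 (u = -3 - 62 = -65)
j(V) = 42 (j(V) = 18 - 6*(-4) = 18 + 24 = 42)
h(M, t) = t*(6 - 6*M) (h(M, t) = t*(6 - (M*5 + M)) = t*(6 - (5*M + M)) = t*(6 - 6*M))
q/(h(j(7), u) - 1*4895) = 434/(6*(-65)*(1 - 1*42) - 1*4895) = 434/(6*(-65)*(1 - 42) - 4895) = 434/(6*(-65)*(-41) - 4895) = 434/(15990 - 4895) = 434/11095 = 434*(1/11095) = 62/1585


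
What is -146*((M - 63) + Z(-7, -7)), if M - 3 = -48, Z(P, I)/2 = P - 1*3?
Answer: 18688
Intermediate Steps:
Z(P, I) = -6 + 2*P (Z(P, I) = 2*(P - 1*3) = 2*(P - 3) = 2*(-3 + P) = -6 + 2*P)
M = -45 (M = 3 - 48 = -45)
-146*((M - 63) + Z(-7, -7)) = -146*((-45 - 63) + (-6 + 2*(-7))) = -146*(-108 + (-6 - 14)) = -146*(-108 - 20) = -146*(-128) = 18688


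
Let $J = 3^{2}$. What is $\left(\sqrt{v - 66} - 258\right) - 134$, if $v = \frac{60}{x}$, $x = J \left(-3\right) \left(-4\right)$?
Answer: $-392 + \frac{i \sqrt{589}}{3} \approx -392.0 + 8.0898 i$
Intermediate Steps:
$J = 9$
$x = 108$ ($x = 9 \left(-3\right) \left(-4\right) = \left(-27\right) \left(-4\right) = 108$)
$v = \frac{5}{9}$ ($v = \frac{60}{108} = 60 \cdot \frac{1}{108} = \frac{5}{9} \approx 0.55556$)
$\left(\sqrt{v - 66} - 258\right) - 134 = \left(\sqrt{\frac{5}{9} - 66} - 258\right) - 134 = \left(\sqrt{- \frac{589}{9}} - 258\right) - 134 = \left(\frac{i \sqrt{589}}{3} - 258\right) - 134 = \left(-258 + \frac{i \sqrt{589}}{3}\right) - 134 = -392 + \frac{i \sqrt{589}}{3}$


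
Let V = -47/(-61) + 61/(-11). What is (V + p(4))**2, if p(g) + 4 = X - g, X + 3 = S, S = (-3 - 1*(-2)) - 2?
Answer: 158709604/450241 ≈ 352.50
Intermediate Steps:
V = -3204/671 (V = -47*(-1/61) + 61*(-1/11) = 47/61 - 61/11 = -3204/671 ≈ -4.7750)
S = -3 (S = (-3 + 2) - 2 = -1 - 2 = -3)
X = -6 (X = -3 - 3 = -6)
p(g) = -10 - g (p(g) = -4 + (-6 - g) = -10 - g)
(V + p(4))**2 = (-3204/671 + (-10 - 1*4))**2 = (-3204/671 + (-10 - 4))**2 = (-3204/671 - 14)**2 = (-12598/671)**2 = 158709604/450241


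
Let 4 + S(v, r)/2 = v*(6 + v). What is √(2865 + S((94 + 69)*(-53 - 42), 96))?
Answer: √479387487 ≈ 21895.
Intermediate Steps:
S(v, r) = -8 + 2*v*(6 + v) (S(v, r) = -8 + 2*(v*(6 + v)) = -8 + 2*v*(6 + v))
√(2865 + S((94 + 69)*(-53 - 42), 96)) = √(2865 + (-8 + 2*((94 + 69)*(-53 - 42))² + 12*((94 + 69)*(-53 - 42)))) = √(2865 + (-8 + 2*(163*(-95))² + 12*(163*(-95)))) = √(2865 + (-8 + 2*(-15485)² + 12*(-15485))) = √(2865 + (-8 + 2*239785225 - 185820)) = √(2865 + (-8 + 479570450 - 185820)) = √(2865 + 479384622) = √479387487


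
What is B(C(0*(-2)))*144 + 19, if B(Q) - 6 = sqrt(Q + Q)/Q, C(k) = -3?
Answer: 883 - 48*I*sqrt(6) ≈ 883.0 - 117.58*I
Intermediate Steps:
B(Q) = 6 + sqrt(2)/sqrt(Q) (B(Q) = 6 + sqrt(Q + Q)/Q = 6 + sqrt(2*Q)/Q = 6 + (sqrt(2)*sqrt(Q))/Q = 6 + sqrt(2)/sqrt(Q))
B(C(0*(-2)))*144 + 19 = (6 + sqrt(2)/sqrt(-3))*144 + 19 = (6 + sqrt(2)*(-I*sqrt(3)/3))*144 + 19 = (6 - I*sqrt(6)/3)*144 + 19 = (864 - 48*I*sqrt(6)) + 19 = 883 - 48*I*sqrt(6)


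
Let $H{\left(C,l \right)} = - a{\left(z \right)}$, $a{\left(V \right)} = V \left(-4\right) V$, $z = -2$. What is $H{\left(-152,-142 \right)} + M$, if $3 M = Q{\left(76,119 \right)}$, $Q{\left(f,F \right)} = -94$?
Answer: $- \frac{46}{3} \approx -15.333$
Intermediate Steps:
$a{\left(V \right)} = - 4 V^{2}$ ($a{\left(V \right)} = - 4 V V = - 4 V^{2}$)
$M = - \frac{94}{3}$ ($M = \frac{1}{3} \left(-94\right) = - \frac{94}{3} \approx -31.333$)
$H{\left(C,l \right)} = 16$ ($H{\left(C,l \right)} = - \left(-4\right) \left(-2\right)^{2} = - \left(-4\right) 4 = \left(-1\right) \left(-16\right) = 16$)
$H{\left(-152,-142 \right)} + M = 16 - \frac{94}{3} = - \frac{46}{3}$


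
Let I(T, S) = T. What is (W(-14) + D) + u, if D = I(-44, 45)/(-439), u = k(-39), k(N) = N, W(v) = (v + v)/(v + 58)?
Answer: -190920/4829 ≈ -39.536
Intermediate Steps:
W(v) = 2*v/(58 + v) (W(v) = (2*v)/(58 + v) = 2*v/(58 + v))
u = -39
D = 44/439 (D = -44/(-439) = -44*(-1/439) = 44/439 ≈ 0.10023)
(W(-14) + D) + u = (2*(-14)/(58 - 14) + 44/439) - 39 = (2*(-14)/44 + 44/439) - 39 = (2*(-14)*(1/44) + 44/439) - 39 = (-7/11 + 44/439) - 39 = -2589/4829 - 39 = -190920/4829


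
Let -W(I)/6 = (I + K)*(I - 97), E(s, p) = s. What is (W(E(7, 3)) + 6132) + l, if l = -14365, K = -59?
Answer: -36313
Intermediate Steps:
W(I) = -6*(-97 + I)*(-59 + I) (W(I) = -6*(I - 59)*(I - 97) = -6*(-59 + I)*(-97 + I) = -6*(-97 + I)*(-59 + I))
(W(E(7, 3)) + 6132) + l = ((-34338 - 6*7² + 936*7) + 6132) - 14365 = ((-34338 - 6*49 + 6552) + 6132) - 14365 = ((-34338 - 294 + 6552) + 6132) - 14365 = (-28080 + 6132) - 14365 = -21948 - 14365 = -36313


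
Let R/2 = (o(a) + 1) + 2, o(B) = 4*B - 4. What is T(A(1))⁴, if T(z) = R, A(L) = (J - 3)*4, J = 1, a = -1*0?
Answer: 16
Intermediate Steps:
a = 0
o(B) = -4 + 4*B
A(L) = -8 (A(L) = (1 - 3)*4 = -2*4 = -8)
R = -2 (R = 2*(((-4 + 4*0) + 1) + 2) = 2*(((-4 + 0) + 1) + 2) = 2*((-4 + 1) + 2) = 2*(-3 + 2) = 2*(-1) = -2)
T(z) = -2
T(A(1))⁴ = (-2)⁴ = 16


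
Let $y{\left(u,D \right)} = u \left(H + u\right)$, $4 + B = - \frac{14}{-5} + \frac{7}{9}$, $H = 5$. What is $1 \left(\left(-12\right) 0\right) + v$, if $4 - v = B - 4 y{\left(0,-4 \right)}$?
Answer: $\frac{199}{45} \approx 4.4222$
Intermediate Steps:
$B = - \frac{19}{45}$ ($B = -4 + \left(- \frac{14}{-5} + \frac{7}{9}\right) = -4 + \left(\left(-14\right) \left(- \frac{1}{5}\right) + 7 \cdot \frac{1}{9}\right) = -4 + \left(\frac{14}{5} + \frac{7}{9}\right) = -4 + \frac{161}{45} = - \frac{19}{45} \approx -0.42222$)
$y{\left(u,D \right)} = u \left(5 + u\right)$
$v = \frac{199}{45}$ ($v = 4 - \left(- \frac{19}{45} - 4 \cdot 0 \left(5 + 0\right)\right) = 4 - \left(- \frac{19}{45} - 4 \cdot 0 \cdot 5\right) = 4 - \left(- \frac{19}{45} - 0\right) = 4 - \left(- \frac{19}{45} + 0\right) = 4 - - \frac{19}{45} = 4 + \frac{19}{45} = \frac{199}{45} \approx 4.4222$)
$1 \left(\left(-12\right) 0\right) + v = 1 \left(\left(-12\right) 0\right) + \frac{199}{45} = 1 \cdot 0 + \frac{199}{45} = 0 + \frac{199}{45} = \frac{199}{45}$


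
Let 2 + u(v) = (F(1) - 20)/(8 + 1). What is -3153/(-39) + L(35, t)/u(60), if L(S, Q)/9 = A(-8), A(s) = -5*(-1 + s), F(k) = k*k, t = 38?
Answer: -8498/481 ≈ -17.667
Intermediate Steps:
F(k) = k²
A(s) = 5 - 5*s
u(v) = -37/9 (u(v) = -2 + (1² - 20)/(8 + 1) = -2 + (1 - 20)/9 = -2 - 19*⅑ = -2 - 19/9 = -37/9)
L(S, Q) = 405 (L(S, Q) = 9*(5 - 5*(-8)) = 9*(5 + 40) = 9*45 = 405)
-3153/(-39) + L(35, t)/u(60) = -3153/(-39) + 405/(-37/9) = -3153*(-1/39) + 405*(-9/37) = 1051/13 - 3645/37 = -8498/481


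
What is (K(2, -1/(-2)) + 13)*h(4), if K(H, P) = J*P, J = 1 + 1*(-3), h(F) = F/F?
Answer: 12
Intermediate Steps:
h(F) = 1
J = -2 (J = 1 - 3 = -2)
K(H, P) = -2*P
(K(2, -1/(-2)) + 13)*h(4) = (-(-2)/(-2) + 13)*1 = (-(-2)*(-1)/2 + 13)*1 = (-2*½ + 13)*1 = (-1 + 13)*1 = 12*1 = 12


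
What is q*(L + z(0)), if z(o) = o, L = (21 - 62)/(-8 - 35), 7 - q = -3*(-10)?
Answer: -943/43 ≈ -21.930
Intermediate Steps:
q = -23 (q = 7 - (-3)*(-10) = 7 - 1*30 = 7 - 30 = -23)
L = 41/43 (L = -41/(-43) = -41*(-1/43) = 41/43 ≈ 0.95349)
q*(L + z(0)) = -23*(41/43 + 0) = -23*41/43 = -943/43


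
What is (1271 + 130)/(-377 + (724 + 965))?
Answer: 1401/1312 ≈ 1.0678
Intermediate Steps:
(1271 + 130)/(-377 + (724 + 965)) = 1401/(-377 + 1689) = 1401/1312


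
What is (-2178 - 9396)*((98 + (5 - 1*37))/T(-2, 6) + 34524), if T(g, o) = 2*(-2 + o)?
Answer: -799352523/2 ≈ -3.9968e+8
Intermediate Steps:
T(g, o) = -4 + 2*o
(-2178 - 9396)*((98 + (5 - 1*37))/T(-2, 6) + 34524) = (-2178 - 9396)*((98 + (5 - 1*37))/(-4 + 2*6) + 34524) = -11574*((98 + (5 - 37))/(-4 + 12) + 34524) = -11574*((98 - 32)/8 + 34524) = -11574*((⅛)*66 + 34524) = -11574*(33/4 + 34524) = -11574*138129/4 = -799352523/2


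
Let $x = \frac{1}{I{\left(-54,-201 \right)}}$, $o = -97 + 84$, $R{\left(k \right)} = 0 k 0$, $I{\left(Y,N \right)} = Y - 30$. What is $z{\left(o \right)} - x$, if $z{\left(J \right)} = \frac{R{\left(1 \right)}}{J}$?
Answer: $\frac{1}{84} \approx 0.011905$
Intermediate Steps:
$I{\left(Y,N \right)} = -30 + Y$ ($I{\left(Y,N \right)} = Y - 30 = -30 + Y$)
$R{\left(k \right)} = 0$ ($R{\left(k \right)} = 0 \cdot 0 = 0$)
$o = -13$
$z{\left(J \right)} = 0$ ($z{\left(J \right)} = \frac{0}{J} = 0$)
$x = - \frac{1}{84}$ ($x = \frac{1}{-30 - 54} = \frac{1}{-84} = - \frac{1}{84} \approx -0.011905$)
$z{\left(o \right)} - x = 0 - - \frac{1}{84} = 0 + \frac{1}{84} = \frac{1}{84}$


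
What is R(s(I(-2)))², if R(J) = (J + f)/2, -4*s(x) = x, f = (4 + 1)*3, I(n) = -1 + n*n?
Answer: 3249/64 ≈ 50.766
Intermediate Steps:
I(n) = -1 + n²
f = 15 (f = 5*3 = 15)
s(x) = -x/4
R(J) = 15/2 + J/2 (R(J) = (J + 15)/2 = (15 + J)/2 = 15/2 + J/2)
R(s(I(-2)))² = (15/2 + (-(-1 + (-2)²)/4)/2)² = (15/2 + (-(-1 + 4)/4)/2)² = (15/2 + (-¼*3)/2)² = (15/2 + (½)*(-¾))² = (15/2 - 3/8)² = (57/8)² = 3249/64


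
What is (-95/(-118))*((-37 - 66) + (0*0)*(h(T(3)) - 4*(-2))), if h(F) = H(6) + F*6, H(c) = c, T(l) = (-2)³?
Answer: -9785/118 ≈ -82.924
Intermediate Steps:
T(l) = -8
h(F) = 6 + 6*F (h(F) = 6 + F*6 = 6 + 6*F)
(-95/(-118))*((-37 - 66) + (0*0)*(h(T(3)) - 4*(-2))) = (-95/(-118))*((-37 - 66) + (0*0)*((6 + 6*(-8)) - 4*(-2))) = (-95*(-1/118))*(-103 + 0*((6 - 48) + 8)) = 95*(-103 + 0*(-42 + 8))/118 = 95*(-103 + 0*(-34))/118 = 95*(-103 + 0)/118 = (95/118)*(-103) = -9785/118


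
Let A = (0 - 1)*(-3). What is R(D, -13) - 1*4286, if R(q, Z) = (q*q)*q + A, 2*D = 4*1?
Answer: -4275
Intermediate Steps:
D = 2 (D = (4*1)/2 = (½)*4 = 2)
A = 3 (A = -1*(-3) = 3)
R(q, Z) = 3 + q³ (R(q, Z) = (q*q)*q + 3 = q²*q + 3 = q³ + 3 = 3 + q³)
R(D, -13) - 1*4286 = (3 + 2³) - 1*4286 = (3 + 8) - 4286 = 11 - 4286 = -4275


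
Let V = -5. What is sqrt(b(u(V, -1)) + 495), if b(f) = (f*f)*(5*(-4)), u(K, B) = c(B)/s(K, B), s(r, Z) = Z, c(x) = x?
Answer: 5*sqrt(19) ≈ 21.794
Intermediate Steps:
u(K, B) = 1 (u(K, B) = B/B = 1)
b(f) = -20*f**2 (b(f) = f**2*(-20) = -20*f**2)
sqrt(b(u(V, -1)) + 495) = sqrt(-20*1**2 + 495) = sqrt(-20*1 + 495) = sqrt(-20 + 495) = sqrt(475) = 5*sqrt(19)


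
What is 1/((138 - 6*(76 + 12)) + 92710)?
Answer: 1/92320 ≈ 1.0832e-5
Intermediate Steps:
1/((138 - 6*(76 + 12)) + 92710) = 1/((138 - 6*88) + 92710) = 1/((138 - 528) + 92710) = 1/(-390 + 92710) = 1/92320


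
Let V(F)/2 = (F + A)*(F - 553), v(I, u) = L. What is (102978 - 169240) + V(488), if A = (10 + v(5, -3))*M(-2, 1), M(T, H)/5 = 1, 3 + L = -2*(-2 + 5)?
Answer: -130352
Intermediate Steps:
L = -9 (L = -3 - 2*(-2 + 5) = -3 - 2*3 = -3 - 6 = -9)
v(I, u) = -9
M(T, H) = 5 (M(T, H) = 5*1 = 5)
A = 5 (A = (10 - 9)*5 = 1*5 = 5)
V(F) = 2*(-553 + F)*(5 + F) (V(F) = 2*((F + 5)*(F - 553)) = 2*((5 + F)*(-553 + F)) = 2*((-553 + F)*(5 + F)) = 2*(-553 + F)*(5 + F))
(102978 - 169240) + V(488) = (102978 - 169240) + (-5530 - 1096*488 + 2*488²) = -66262 + (-5530 - 534848 + 2*238144) = -66262 + (-5530 - 534848 + 476288) = -66262 - 64090 = -130352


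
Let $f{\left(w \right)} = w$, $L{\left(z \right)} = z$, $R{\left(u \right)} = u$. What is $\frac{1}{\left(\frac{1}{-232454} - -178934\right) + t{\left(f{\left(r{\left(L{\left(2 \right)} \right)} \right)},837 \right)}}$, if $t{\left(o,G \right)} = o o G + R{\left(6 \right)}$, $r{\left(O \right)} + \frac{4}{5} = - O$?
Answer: $\frac{5811350}{1078017512583} \approx 5.3908 \cdot 10^{-6}$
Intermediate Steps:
$r{\left(O \right)} = - \frac{4}{5} - O$
$t{\left(o,G \right)} = 6 + G o^{2}$ ($t{\left(o,G \right)} = o o G + 6 = o^{2} G + 6 = G o^{2} + 6 = 6 + G o^{2}$)
$\frac{1}{\left(\frac{1}{-232454} - -178934\right) + t{\left(f{\left(r{\left(L{\left(2 \right)} \right)} \right)},837 \right)}} = \frac{1}{\left(\frac{1}{-232454} - -178934\right) + \left(6 + 837 \left(- \frac{4}{5} - 2\right)^{2}\right)} = \frac{1}{\left(- \frac{1}{232454} + 178934\right) + \left(6 + 837 \left(- \frac{4}{5} - 2\right)^{2}\right)} = \frac{1}{\frac{41593924035}{232454} + \left(6 + 837 \left(- \frac{14}{5}\right)^{2}\right)} = \frac{1}{\frac{41593924035}{232454} + \left(6 + 837 \cdot \frac{196}{25}\right)} = \frac{1}{\frac{41593924035}{232454} + \left(6 + \frac{164052}{25}\right)} = \frac{1}{\frac{41593924035}{232454} + \frac{164202}{25}} = \frac{1}{\frac{1078017512583}{5811350}} = \frac{5811350}{1078017512583}$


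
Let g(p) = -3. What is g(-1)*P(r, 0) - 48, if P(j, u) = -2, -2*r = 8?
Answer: -42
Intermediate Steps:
r = -4 (r = -1/2*8 = -4)
g(-1)*P(r, 0) - 48 = -3*(-2) - 48 = 6 - 48 = -42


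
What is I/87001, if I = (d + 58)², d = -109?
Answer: 2601/87001 ≈ 0.029896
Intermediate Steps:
I = 2601 (I = (-109 + 58)² = (-51)² = 2601)
I/87001 = 2601/87001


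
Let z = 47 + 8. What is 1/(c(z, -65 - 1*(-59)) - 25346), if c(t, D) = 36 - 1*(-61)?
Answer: -1/25249 ≈ -3.9606e-5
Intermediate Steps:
z = 55
c(t, D) = 97 (c(t, D) = 36 + 61 = 97)
1/(c(z, -65 - 1*(-59)) - 25346) = 1/(97 - 25346) = 1/(-25249) = -1/25249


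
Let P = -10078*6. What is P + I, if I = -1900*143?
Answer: -332168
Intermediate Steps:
I = -271700
P = -60468
P + I = -60468 - 271700 = -332168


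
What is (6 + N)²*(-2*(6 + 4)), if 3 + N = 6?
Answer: -1620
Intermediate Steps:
N = 3 (N = -3 + 6 = 3)
(6 + N)²*(-2*(6 + 4)) = (6 + 3)²*(-2*(6 + 4)) = 9²*(-2*10) = 81*(-20) = -1620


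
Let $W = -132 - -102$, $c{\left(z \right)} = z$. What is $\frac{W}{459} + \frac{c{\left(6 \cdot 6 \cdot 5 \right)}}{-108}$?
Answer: $- \frac{265}{153} \approx -1.732$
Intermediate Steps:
$W = -30$ ($W = -132 + 102 = -30$)
$\frac{W}{459} + \frac{c{\left(6 \cdot 6 \cdot 5 \right)}}{-108} = - \frac{30}{459} + \frac{6 \cdot 6 \cdot 5}{-108} = \left(-30\right) \frac{1}{459} + 36 \cdot 5 \left(- \frac{1}{108}\right) = - \frac{10}{153} + 180 \left(- \frac{1}{108}\right) = - \frac{10}{153} - \frac{5}{3} = - \frac{265}{153}$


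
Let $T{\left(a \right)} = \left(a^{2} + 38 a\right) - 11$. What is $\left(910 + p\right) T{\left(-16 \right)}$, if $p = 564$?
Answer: $-535062$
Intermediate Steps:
$T{\left(a \right)} = -11 + a^{2} + 38 a$
$\left(910 + p\right) T{\left(-16 \right)} = \left(910 + 564\right) \left(-11 + \left(-16\right)^{2} + 38 \left(-16\right)\right) = 1474 \left(-11 + 256 - 608\right) = 1474 \left(-363\right) = -535062$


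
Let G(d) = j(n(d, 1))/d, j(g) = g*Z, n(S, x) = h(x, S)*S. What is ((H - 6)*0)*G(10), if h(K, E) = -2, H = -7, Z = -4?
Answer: 0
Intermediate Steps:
n(S, x) = -2*S
j(g) = -4*g (j(g) = g*(-4) = -4*g)
G(d) = 8 (G(d) = (-(-8)*d)/d = (8*d)/d = 8)
((H - 6)*0)*G(10) = ((-7 - 6)*0)*8 = -13*0*8 = 0*8 = 0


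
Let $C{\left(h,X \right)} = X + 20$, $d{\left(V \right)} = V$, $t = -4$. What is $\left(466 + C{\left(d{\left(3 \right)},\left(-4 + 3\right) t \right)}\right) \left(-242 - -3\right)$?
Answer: $-117110$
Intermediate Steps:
$C{\left(h,X \right)} = 20 + X$
$\left(466 + C{\left(d{\left(3 \right)},\left(-4 + 3\right) t \right)}\right) \left(-242 - -3\right) = \left(466 + \left(20 + \left(-4 + 3\right) \left(-4\right)\right)\right) \left(-242 - -3\right) = \left(466 + \left(20 - -4\right)\right) \left(-242 + 3\right) = \left(466 + \left(20 + 4\right)\right) \left(-239\right) = \left(466 + 24\right) \left(-239\right) = 490 \left(-239\right) = -117110$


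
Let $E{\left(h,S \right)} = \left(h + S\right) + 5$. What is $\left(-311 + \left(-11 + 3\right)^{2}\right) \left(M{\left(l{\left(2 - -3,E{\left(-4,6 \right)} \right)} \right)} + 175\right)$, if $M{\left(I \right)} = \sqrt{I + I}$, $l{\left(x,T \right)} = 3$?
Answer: $-43225 - 247 \sqrt{6} \approx -43830.0$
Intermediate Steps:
$E{\left(h,S \right)} = 5 + S + h$ ($E{\left(h,S \right)} = \left(S + h\right) + 5 = 5 + S + h$)
$M{\left(I \right)} = \sqrt{2} \sqrt{I}$ ($M{\left(I \right)} = \sqrt{2 I} = \sqrt{2} \sqrt{I}$)
$\left(-311 + \left(-11 + 3\right)^{2}\right) \left(M{\left(l{\left(2 - -3,E{\left(-4,6 \right)} \right)} \right)} + 175\right) = \left(-311 + \left(-11 + 3\right)^{2}\right) \left(\sqrt{2} \sqrt{3} + 175\right) = \left(-311 + \left(-8\right)^{2}\right) \left(\sqrt{6} + 175\right) = \left(-311 + 64\right) \left(175 + \sqrt{6}\right) = - 247 \left(175 + \sqrt{6}\right) = -43225 - 247 \sqrt{6}$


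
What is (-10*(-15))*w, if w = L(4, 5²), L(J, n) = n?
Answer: 3750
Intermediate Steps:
w = 25 (w = 5² = 25)
(-10*(-15))*w = -10*(-15)*25 = 150*25 = 3750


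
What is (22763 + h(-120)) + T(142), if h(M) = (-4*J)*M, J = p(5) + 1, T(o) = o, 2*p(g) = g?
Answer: 24585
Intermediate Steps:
p(g) = g/2
J = 7/2 (J = (½)*5 + 1 = 5/2 + 1 = 7/2 ≈ 3.5000)
h(M) = -14*M (h(M) = (-4*7/2)*M = -14*M)
(22763 + h(-120)) + T(142) = (22763 - 14*(-120)) + 142 = (22763 + 1680) + 142 = 24443 + 142 = 24585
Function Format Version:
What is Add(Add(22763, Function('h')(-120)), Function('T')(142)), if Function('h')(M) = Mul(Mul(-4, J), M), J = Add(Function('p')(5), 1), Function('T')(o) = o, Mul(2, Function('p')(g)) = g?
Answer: 24585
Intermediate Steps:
Function('p')(g) = Mul(Rational(1, 2), g)
J = Rational(7, 2) (J = Add(Mul(Rational(1, 2), 5), 1) = Add(Rational(5, 2), 1) = Rational(7, 2) ≈ 3.5000)
Function('h')(M) = Mul(-14, M) (Function('h')(M) = Mul(Mul(-4, Rational(7, 2)), M) = Mul(-14, M))
Add(Add(22763, Function('h')(-120)), Function('T')(142)) = Add(Add(22763, Mul(-14, -120)), 142) = Add(Add(22763, 1680), 142) = Add(24443, 142) = 24585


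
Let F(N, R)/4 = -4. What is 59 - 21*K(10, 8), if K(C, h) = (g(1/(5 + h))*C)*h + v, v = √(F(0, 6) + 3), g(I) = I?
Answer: -913/13 - 21*I*√13 ≈ -70.231 - 75.717*I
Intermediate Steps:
F(N, R) = -16 (F(N, R) = 4*(-4) = -16)
v = I*√13 (v = √(-16 + 3) = √(-13) = I*√13 ≈ 3.6056*I)
K(C, h) = I*√13 + C*h/(5 + h) (K(C, h) = (C/(5 + h))*h + I*√13 = C*h/(5 + h) + I*√13 = I*√13 + C*h/(5 + h))
59 - 21*K(10, 8) = 59 - 21*(10*8 + I*√13*(5 + 8))/(5 + 8) = 59 - 21*(80 + I*√13*13)/13 = 59 - 21*(80 + 13*I*√13)/13 = 59 - 21*(80/13 + I*√13) = 59 + (-1680/13 - 21*I*√13) = -913/13 - 21*I*√13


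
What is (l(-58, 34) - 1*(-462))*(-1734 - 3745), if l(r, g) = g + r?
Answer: -2399802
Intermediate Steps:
(l(-58, 34) - 1*(-462))*(-1734 - 3745) = ((34 - 58) - 1*(-462))*(-1734 - 3745) = (-24 + 462)*(-5479) = 438*(-5479) = -2399802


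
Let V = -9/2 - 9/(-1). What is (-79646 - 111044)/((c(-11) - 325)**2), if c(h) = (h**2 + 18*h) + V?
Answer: -152552/126405 ≈ -1.2069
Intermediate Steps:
V = 9/2 (V = -9*1/2 - 9*(-1) = -9/2 + 9 = 9/2 ≈ 4.5000)
c(h) = 9/2 + h**2 + 18*h (c(h) = (h**2 + 18*h) + 9/2 = 9/2 + h**2 + 18*h)
(-79646 - 111044)/((c(-11) - 325)**2) = (-79646 - 111044)/(((9/2 + (-11)**2 + 18*(-11)) - 325)**2) = -190690/((9/2 + 121 - 198) - 325)**2 = -190690/(-145/2 - 325)**2 = -190690/((-795/2)**2) = -190690/632025/4 = -190690*4/632025 = -152552/126405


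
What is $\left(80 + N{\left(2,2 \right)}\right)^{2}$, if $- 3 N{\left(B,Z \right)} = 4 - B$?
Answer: $\frac{56644}{9} \approx 6293.8$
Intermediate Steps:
$N{\left(B,Z \right)} = - \frac{4}{3} + \frac{B}{3}$ ($N{\left(B,Z \right)} = - \frac{4 - B}{3} = - \frac{4}{3} + \frac{B}{3}$)
$\left(80 + N{\left(2,2 \right)}\right)^{2} = \left(80 + \left(- \frac{4}{3} + \frac{1}{3} \cdot 2\right)\right)^{2} = \left(80 + \left(- \frac{4}{3} + \frac{2}{3}\right)\right)^{2} = \left(80 - \frac{2}{3}\right)^{2} = \left(\frac{238}{3}\right)^{2} = \frac{56644}{9}$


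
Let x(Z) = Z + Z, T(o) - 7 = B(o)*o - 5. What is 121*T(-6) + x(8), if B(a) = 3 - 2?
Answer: -468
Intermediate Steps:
B(a) = 1
T(o) = 2 + o (T(o) = 7 + (1*o - 5) = 7 + (o - 5) = 7 + (-5 + o) = 2 + o)
x(Z) = 2*Z
121*T(-6) + x(8) = 121*(2 - 6) + 2*8 = 121*(-4) + 16 = -484 + 16 = -468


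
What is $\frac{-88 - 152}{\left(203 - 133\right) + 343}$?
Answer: $- \frac{240}{413} \approx -0.58111$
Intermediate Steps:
$\frac{-88 - 152}{\left(203 - 133\right) + 343} = - \frac{240}{70 + 343} = - \frac{240}{413}$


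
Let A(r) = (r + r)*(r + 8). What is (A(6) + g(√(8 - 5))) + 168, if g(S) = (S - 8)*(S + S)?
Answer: 342 - 16*√3 ≈ 314.29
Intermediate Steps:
A(r) = 2*r*(8 + r) (A(r) = (2*r)*(8 + r) = 2*r*(8 + r))
g(S) = 2*S*(-8 + S) (g(S) = (-8 + S)*(2*S) = 2*S*(-8 + S))
(A(6) + g(√(8 - 5))) + 168 = (2*6*(8 + 6) + 2*√(8 - 5)*(-8 + √(8 - 5))) + 168 = (2*6*14 + 2*√3*(-8 + √3)) + 168 = (168 + 2*√3*(-8 + √3)) + 168 = 336 + 2*√3*(-8 + √3)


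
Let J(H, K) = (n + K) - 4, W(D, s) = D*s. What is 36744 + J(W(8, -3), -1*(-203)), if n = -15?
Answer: 36928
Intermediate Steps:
J(H, K) = -19 + K (J(H, K) = (-15 + K) - 4 = -19 + K)
36744 + J(W(8, -3), -1*(-203)) = 36744 + (-19 - 1*(-203)) = 36744 + (-19 + 203) = 36744 + 184 = 36928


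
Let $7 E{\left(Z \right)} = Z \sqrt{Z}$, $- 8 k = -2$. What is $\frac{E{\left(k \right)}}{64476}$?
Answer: $\frac{1}{3610656} \approx 2.7696 \cdot 10^{-7}$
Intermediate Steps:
$k = \frac{1}{4}$ ($k = \left(- \frac{1}{8}\right) \left(-2\right) = \frac{1}{4} \approx 0.25$)
$E{\left(Z \right)} = \frac{Z^{\frac{3}{2}}}{7}$ ($E{\left(Z \right)} = \frac{Z \sqrt{Z}}{7} = \frac{Z^{\frac{3}{2}}}{7}$)
$\frac{E{\left(k \right)}}{64476} = \frac{\frac{1}{7} \left(\frac{1}{4}\right)^{\frac{3}{2}}}{64476} = \frac{1}{7} \cdot \frac{1}{8} \cdot \frac{1}{64476} = \frac{1}{56} \cdot \frac{1}{64476} = \frac{1}{3610656}$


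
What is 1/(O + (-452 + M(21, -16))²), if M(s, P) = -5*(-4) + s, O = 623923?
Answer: 1/792844 ≈ 1.2613e-6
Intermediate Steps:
M(s, P) = 20 + s
1/(O + (-452 + M(21, -16))²) = 1/(623923 + (-452 + (20 + 21))²) = 1/(623923 + (-452 + 41)²) = 1/(623923 + (-411)²) = 1/(623923 + 168921) = 1/792844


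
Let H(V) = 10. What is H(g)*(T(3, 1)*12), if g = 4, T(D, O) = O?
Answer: 120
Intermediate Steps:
H(g)*(T(3, 1)*12) = 10*(1*12) = 10*12 = 120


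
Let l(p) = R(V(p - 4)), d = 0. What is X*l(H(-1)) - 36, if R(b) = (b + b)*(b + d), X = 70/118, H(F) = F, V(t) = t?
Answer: -374/59 ≈ -6.3390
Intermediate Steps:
X = 35/59 (X = 70*(1/118) = 35/59 ≈ 0.59322)
R(b) = 2*b**2 (R(b) = (b + b)*(b + 0) = (2*b)*b = 2*b**2)
l(p) = 2*(-4 + p)**2 (l(p) = 2*(p - 4)**2 = 2*(-4 + p)**2)
X*l(H(-1)) - 36 = 35*(2*(-4 - 1)**2)/59 - 36 = 35*(2*(-5)**2)/59 - 36 = 35*(2*25)/59 - 36 = (35/59)*50 - 36 = 1750/59 - 36 = -374/59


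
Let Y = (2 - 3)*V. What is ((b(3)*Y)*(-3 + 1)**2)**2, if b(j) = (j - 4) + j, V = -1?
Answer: 64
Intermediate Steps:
Y = 1 (Y = (2 - 3)*(-1) = -1*(-1) = 1)
b(j) = -4 + 2*j (b(j) = (-4 + j) + j = -4 + 2*j)
((b(3)*Y)*(-3 + 1)**2)**2 = (((-4 + 2*3)*1)*(-3 + 1)**2)**2 = (((-4 + 6)*1)*(-2)**2)**2 = ((2*1)*4)**2 = (2*4)**2 = 8**2 = 64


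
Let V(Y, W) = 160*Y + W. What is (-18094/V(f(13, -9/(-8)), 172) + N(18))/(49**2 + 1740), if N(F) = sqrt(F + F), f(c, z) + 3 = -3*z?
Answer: 11591/1755784 ≈ 0.0066016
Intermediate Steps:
f(c, z) = -3 - 3*z
N(F) = sqrt(2)*sqrt(F) (N(F) = sqrt(2*F) = sqrt(2)*sqrt(F))
V(Y, W) = W + 160*Y
(-18094/V(f(13, -9/(-8)), 172) + N(18))/(49**2 + 1740) = (-18094/(172 + 160*(-3 - (-27)/(-8))) + sqrt(2)*sqrt(18))/(49**2 + 1740) = (-18094/(172 + 160*(-3 - (-27)*(-1)/8)) + sqrt(2)*(3*sqrt(2)))/(2401 + 1740) = (-18094/(172 + 160*(-3 - 3*9/8)) + 6)/4141 = (-18094/(172 + 160*(-3 - 27/8)) + 6)*(1/4141) = (-18094/(172 + 160*(-51/8)) + 6)*(1/4141) = (-18094/(172 - 1020) + 6)*(1/4141) = (-18094/(-848) + 6)*(1/4141) = (-18094*(-1/848) + 6)*(1/4141) = (9047/424 + 6)*(1/4141) = (11591/424)*(1/4141) = 11591/1755784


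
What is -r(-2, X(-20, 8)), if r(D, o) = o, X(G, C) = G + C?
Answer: 12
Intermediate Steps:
X(G, C) = C + G
-r(-2, X(-20, 8)) = -(8 - 20) = -1*(-12) = 12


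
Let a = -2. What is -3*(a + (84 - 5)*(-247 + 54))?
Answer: 45747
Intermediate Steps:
-3*(a + (84 - 5)*(-247 + 54)) = -3*(-2 + (84 - 5)*(-247 + 54)) = -3*(-2 + 79*(-193)) = -3*(-2 - 15247) = -3*(-15249) = 45747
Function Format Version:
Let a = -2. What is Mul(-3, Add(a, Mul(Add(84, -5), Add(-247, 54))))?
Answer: 45747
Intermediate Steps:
Mul(-3, Add(a, Mul(Add(84, -5), Add(-247, 54)))) = Mul(-3, Add(-2, Mul(Add(84, -5), Add(-247, 54)))) = Mul(-3, Add(-2, Mul(79, -193))) = Mul(-3, Add(-2, -15247)) = Mul(-3, -15249) = 45747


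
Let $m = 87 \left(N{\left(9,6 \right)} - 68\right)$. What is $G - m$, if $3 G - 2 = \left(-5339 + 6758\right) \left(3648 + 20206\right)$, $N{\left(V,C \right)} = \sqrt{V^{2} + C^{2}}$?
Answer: $\frac{33866576}{3} - 261 \sqrt{13} \approx 1.1288 \cdot 10^{7}$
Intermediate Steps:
$N{\left(V,C \right)} = \sqrt{C^{2} + V^{2}}$
$m = -5916 + 261 \sqrt{13}$ ($m = 87 \left(\sqrt{6^{2} + 9^{2}} - 68\right) = 87 \left(\sqrt{36 + 81} - 68\right) = 87 \left(\sqrt{117} - 68\right) = 87 \left(3 \sqrt{13} - 68\right) = 87 \left(-68 + 3 \sqrt{13}\right) = -5916 + 261 \sqrt{13} \approx -4975.0$)
$G = \frac{33848828}{3}$ ($G = \frac{2}{3} + \frac{\left(-5339 + 6758\right) \left(3648 + 20206\right)}{3} = \frac{2}{3} + \frac{1419 \cdot 23854}{3} = \frac{2}{3} + \frac{1}{3} \cdot 33848826 = \frac{2}{3} + 11282942 = \frac{33848828}{3} \approx 1.1283 \cdot 10^{7}$)
$G - m = \frac{33848828}{3} - \left(-5916 + 261 \sqrt{13}\right) = \frac{33848828}{3} + \left(5916 - 261 \sqrt{13}\right) = \frac{33866576}{3} - 261 \sqrt{13}$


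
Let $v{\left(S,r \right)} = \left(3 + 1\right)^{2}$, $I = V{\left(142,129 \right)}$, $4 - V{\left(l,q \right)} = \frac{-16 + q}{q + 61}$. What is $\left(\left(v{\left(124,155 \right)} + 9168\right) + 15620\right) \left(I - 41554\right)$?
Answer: $- \frac{97908990426}{95} \approx -1.0306 \cdot 10^{9}$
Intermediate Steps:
$V{\left(l,q \right)} = 4 - \frac{-16 + q}{61 + q}$ ($V{\left(l,q \right)} = 4 - \frac{-16 + q}{q + 61} = 4 - \frac{-16 + q}{61 + q}$)
$I = \frac{647}{190}$ ($I = \frac{260 + 3 \cdot 129}{61 + 129} = \frac{260 + 387}{190} = \frac{1}{190} \cdot 647 = \frac{647}{190} \approx 3.4053$)
$v{\left(S,r \right)} = 16$ ($v{\left(S,r \right)} = 4^{2} = 16$)
$\left(\left(v{\left(124,155 \right)} + 9168\right) + 15620\right) \left(I - 41554\right) = \left(\left(16 + 9168\right) + 15620\right) \left(\frac{647}{190} - 41554\right) = \left(9184 + 15620\right) \left(- \frac{7894613}{190}\right) = 24804 \left(- \frac{7894613}{190}\right) = - \frac{97908990426}{95}$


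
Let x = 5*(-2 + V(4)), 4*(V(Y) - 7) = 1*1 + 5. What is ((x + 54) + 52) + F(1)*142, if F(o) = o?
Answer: 561/2 ≈ 280.50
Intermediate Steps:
V(Y) = 17/2 (V(Y) = 7 + (1*1 + 5)/4 = 7 + (1 + 5)/4 = 7 + (¼)*6 = 7 + 3/2 = 17/2)
x = 65/2 (x = 5*(-2 + 17/2) = 5*(13/2) = 65/2 ≈ 32.500)
((x + 54) + 52) + F(1)*142 = ((65/2 + 54) + 52) + 1*142 = (173/2 + 52) + 142 = 277/2 + 142 = 561/2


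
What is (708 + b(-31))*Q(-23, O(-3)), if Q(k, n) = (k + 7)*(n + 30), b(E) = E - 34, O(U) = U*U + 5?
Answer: -452672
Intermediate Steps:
O(U) = 5 + U² (O(U) = U² + 5 = 5 + U²)
b(E) = -34 + E
Q(k, n) = (7 + k)*(30 + n)
(708 + b(-31))*Q(-23, O(-3)) = (708 + (-34 - 31))*(210 + 7*(5 + (-3)²) + 30*(-23) - 23*(5 + (-3)²)) = (708 - 65)*(210 + 7*(5 + 9) - 690 - 23*(5 + 9)) = 643*(210 + 7*14 - 690 - 23*14) = 643*(210 + 98 - 690 - 322) = 643*(-704) = -452672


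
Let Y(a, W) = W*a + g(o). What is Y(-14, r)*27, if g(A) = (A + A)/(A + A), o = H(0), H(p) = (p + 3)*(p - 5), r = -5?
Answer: 1917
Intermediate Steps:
H(p) = (-5 + p)*(3 + p) (H(p) = (3 + p)*(-5 + p) = (-5 + p)*(3 + p))
o = -15 (o = -15 + 0² - 2*0 = -15 + 0 + 0 = -15)
g(A) = 1 (g(A) = (2*A)/((2*A)) = (2*A)*(1/(2*A)) = 1)
Y(a, W) = 1 + W*a (Y(a, W) = W*a + 1 = 1 + W*a)
Y(-14, r)*27 = (1 - 5*(-14))*27 = (1 + 70)*27 = 71*27 = 1917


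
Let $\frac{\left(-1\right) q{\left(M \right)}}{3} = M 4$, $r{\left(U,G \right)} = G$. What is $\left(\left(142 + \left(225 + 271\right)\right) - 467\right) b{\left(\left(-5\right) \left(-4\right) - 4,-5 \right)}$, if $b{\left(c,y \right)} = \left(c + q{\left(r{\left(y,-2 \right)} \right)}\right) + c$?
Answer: $9576$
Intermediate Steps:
$q{\left(M \right)} = - 12 M$ ($q{\left(M \right)} = - 3 M 4 = - 3 \cdot 4 M = - 12 M$)
$b{\left(c,y \right)} = 24 + 2 c$ ($b{\left(c,y \right)} = \left(c - -24\right) + c = \left(c + 24\right) + c = \left(24 + c\right) + c = 24 + 2 c$)
$\left(\left(142 + \left(225 + 271\right)\right) - 467\right) b{\left(\left(-5\right) \left(-4\right) - 4,-5 \right)} = \left(\left(142 + \left(225 + 271\right)\right) - 467\right) \left(24 + 2 \left(\left(-5\right) \left(-4\right) - 4\right)\right) = \left(\left(142 + 496\right) - 467\right) \left(24 + 2 \left(20 - 4\right)\right) = \left(638 - 467\right) \left(24 + 2 \cdot 16\right) = 171 \left(24 + 32\right) = 171 \cdot 56 = 9576$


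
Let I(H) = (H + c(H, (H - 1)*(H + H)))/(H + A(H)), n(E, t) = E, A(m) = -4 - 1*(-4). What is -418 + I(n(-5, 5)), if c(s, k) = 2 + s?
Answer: -2082/5 ≈ -416.40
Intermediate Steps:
A(m) = 0 (A(m) = -4 + 4 = 0)
I(H) = (2 + 2*H)/H (I(H) = (H + (2 + H))/(H + 0) = (2 + 2*H)/H)
-418 + I(n(-5, 5)) = -418 + (2 + 2/(-5)) = -418 + (2 + 2*(-1/5)) = -418 + (2 - 2/5) = -418 + 8/5 = -2082/5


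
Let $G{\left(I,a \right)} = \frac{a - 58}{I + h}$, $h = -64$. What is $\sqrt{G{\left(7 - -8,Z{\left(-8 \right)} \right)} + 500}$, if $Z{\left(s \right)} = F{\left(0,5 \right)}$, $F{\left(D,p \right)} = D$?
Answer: $\frac{\sqrt{24558}}{7} \approx 22.387$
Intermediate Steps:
$Z{\left(s \right)} = 0$
$G{\left(I,a \right)} = \frac{-58 + a}{-64 + I}$ ($G{\left(I,a \right)} = \frac{a - 58}{I - 64} = \frac{-58 + a}{-64 + I}$)
$\sqrt{G{\left(7 - -8,Z{\left(-8 \right)} \right)} + 500} = \sqrt{\frac{-58 + 0}{-64 + \left(7 - -8\right)} + 500} = \sqrt{\frac{1}{-64 + \left(7 + 8\right)} \left(-58\right) + 500} = \sqrt{\frac{1}{-64 + 15} \left(-58\right) + 500} = \sqrt{\frac{1}{-49} \left(-58\right) + 500} = \sqrt{\left(- \frac{1}{49}\right) \left(-58\right) + 500} = \sqrt{\frac{58}{49} + 500} = \sqrt{\frac{24558}{49}} = \frac{\sqrt{24558}}{7}$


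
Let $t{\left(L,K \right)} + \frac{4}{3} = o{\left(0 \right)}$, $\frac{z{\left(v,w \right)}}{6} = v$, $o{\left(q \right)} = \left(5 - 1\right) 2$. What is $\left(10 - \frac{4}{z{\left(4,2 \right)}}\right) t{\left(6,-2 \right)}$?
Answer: $\frac{590}{9} \approx 65.556$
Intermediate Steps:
$o{\left(q \right)} = 8$ ($o{\left(q \right)} = 4 \cdot 2 = 8$)
$z{\left(v,w \right)} = 6 v$
$t{\left(L,K \right)} = \frac{20}{3}$ ($t{\left(L,K \right)} = - \frac{4}{3} + 8 = \frac{20}{3}$)
$\left(10 - \frac{4}{z{\left(4,2 \right)}}\right) t{\left(6,-2 \right)} = \left(10 - \frac{4}{6 \cdot 4}\right) \frac{20}{3} = \left(10 - \frac{4}{24}\right) \frac{20}{3} = \left(10 - \frac{1}{6}\right) \frac{20}{3} = \frac{59}{6} \cdot \frac{20}{3} = \frac{590}{9}$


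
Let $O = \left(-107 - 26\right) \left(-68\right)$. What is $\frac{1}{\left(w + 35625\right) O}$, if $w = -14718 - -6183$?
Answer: $\frac{1}{245001960} \approx 4.0816 \cdot 10^{-9}$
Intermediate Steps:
$w = -8535$ ($w = -14718 + 6183 = -8535$)
$O = 9044$ ($O = \left(-133\right) \left(-68\right) = 9044$)
$\frac{1}{\left(w + 35625\right) O} = \frac{1}{\left(-8535 + 35625\right) 9044} = \frac{1}{27090} \cdot \frac{1}{9044} = \frac{1}{245001960}$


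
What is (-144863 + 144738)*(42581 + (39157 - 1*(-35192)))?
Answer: -14616250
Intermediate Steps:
(-144863 + 144738)*(42581 + (39157 - 1*(-35192))) = -125*(42581 + (39157 + 35192)) = -125*(42581 + 74349) = -125*116930 = -14616250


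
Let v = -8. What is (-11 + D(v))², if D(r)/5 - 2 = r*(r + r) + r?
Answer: 358801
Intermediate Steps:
D(r) = 10 + 5*r + 10*r² (D(r) = 10 + 5*(r*(r + r) + r) = 10 + 5*(r*(2*r) + r) = 10 + 5*(2*r² + r) = 10 + 5*(r + 2*r²) = 10 + (5*r + 10*r²) = 10 + 5*r + 10*r²)
(-11 + D(v))² = (-11 + (10 + 5*(-8) + 10*(-8)²))² = (-11 + (10 - 40 + 10*64))² = (-11 + (10 - 40 + 640))² = (-11 + 610)² = 599² = 358801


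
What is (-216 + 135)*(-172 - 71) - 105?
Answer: 19578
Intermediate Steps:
(-216 + 135)*(-172 - 71) - 105 = -81*(-243) - 105 = 19683 - 105 = 19578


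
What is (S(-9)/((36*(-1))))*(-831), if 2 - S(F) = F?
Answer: 3047/12 ≈ 253.92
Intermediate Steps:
S(F) = 2 - F
(S(-9)/((36*(-1))))*(-831) = ((2 - 1*(-9))/((36*(-1))))*(-831) = ((2 + 9)/(-36))*(-831) = (11*(-1/36))*(-831) = -11/36*(-831) = 3047/12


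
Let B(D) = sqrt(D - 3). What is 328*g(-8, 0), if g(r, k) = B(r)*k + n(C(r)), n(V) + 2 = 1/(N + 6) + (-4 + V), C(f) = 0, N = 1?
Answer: -13448/7 ≈ -1921.1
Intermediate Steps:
B(D) = sqrt(-3 + D)
n(V) = -41/7 + V (n(V) = -2 + (1/(1 + 6) + (-4 + V)) = -2 + (1/7 + (-4 + V)) = -2 + (-27/7 + V) = -41/7 + V)
g(r, k) = -41/7 + k*sqrt(-3 + r) (g(r, k) = sqrt(-3 + r)*k + (-41/7 + 0) = k*sqrt(-3 + r) - 41/7 = -41/7 + k*sqrt(-3 + r))
328*g(-8, 0) = 328*(-41/7 + 0*sqrt(-3 - 8)) = 328*(-41/7 + 0*sqrt(-11)) = 328*(-41/7 + 0*(I*sqrt(11))) = 328*(-41/7 + 0) = 328*(-41/7) = -13448/7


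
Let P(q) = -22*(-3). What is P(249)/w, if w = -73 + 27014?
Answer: 66/26941 ≈ 0.0024498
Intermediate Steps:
w = 26941
P(q) = 66
P(249)/w = 66/26941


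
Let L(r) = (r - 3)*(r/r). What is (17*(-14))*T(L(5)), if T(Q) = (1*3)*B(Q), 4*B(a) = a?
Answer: -357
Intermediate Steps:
B(a) = a/4
L(r) = -3 + r (L(r) = (-3 + r)*1 = -3 + r)
T(Q) = 3*Q/4 (T(Q) = (1*3)*(Q/4) = 3*(Q/4) = 3*Q/4)
(17*(-14))*T(L(5)) = (17*(-14))*(3*(-3 + 5)/4) = -357*2/2 = -238*3/2 = -357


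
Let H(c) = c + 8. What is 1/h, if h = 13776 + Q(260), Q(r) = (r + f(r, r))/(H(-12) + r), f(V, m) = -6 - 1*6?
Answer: 32/440863 ≈ 7.2585e-5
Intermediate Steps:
f(V, m) = -12 (f(V, m) = -6 - 6 = -12)
H(c) = 8 + c
Q(r) = (-12 + r)/(-4 + r) (Q(r) = (r - 12)/((8 - 12) + r) = (-12 + r)/(-4 + r))
h = 440863/32 (h = 13776 + (-12 + 260)/(-4 + 260) = 13776 + 248/256 = 13776 + (1/256)*248 = 13776 + 31/32 = 440863/32 ≈ 13777.)
1/h = 1/(440863/32) = 32/440863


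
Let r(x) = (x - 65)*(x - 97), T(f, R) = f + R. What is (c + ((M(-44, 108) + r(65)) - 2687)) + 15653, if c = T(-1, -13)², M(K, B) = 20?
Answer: 13182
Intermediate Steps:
T(f, R) = R + f
r(x) = (-97 + x)*(-65 + x) (r(x) = (-65 + x)*(-97 + x) = (-97 + x)*(-65 + x))
c = 196 (c = (-13 - 1)² = (-14)² = 196)
(c + ((M(-44, 108) + r(65)) - 2687)) + 15653 = (196 + ((20 + (6305 + 65² - 162*65)) - 2687)) + 15653 = (196 + ((20 + (6305 + 4225 - 10530)) - 2687)) + 15653 = (196 + ((20 + 0) - 2687)) + 15653 = (196 + (20 - 2687)) + 15653 = (196 - 2667) + 15653 = -2471 + 15653 = 13182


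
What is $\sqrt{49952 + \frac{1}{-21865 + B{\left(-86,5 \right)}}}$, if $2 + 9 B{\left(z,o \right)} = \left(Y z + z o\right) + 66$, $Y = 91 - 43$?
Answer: $\frac{\sqrt{1330517524601}}{5161} \approx 223.5$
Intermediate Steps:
$Y = 48$ ($Y = 91 - 43 = 48$)
$B{\left(z,o \right)} = \frac{64}{9} + \frac{16 z}{3} + \frac{o z}{9}$ ($B{\left(z,o \right)} = - \frac{2}{9} + \frac{\left(48 z + z o\right) + 66}{9} = - \frac{2}{9} + \frac{\left(48 z + o z\right) + 66}{9} = - \frac{2}{9} + \frac{66 + 48 z + o z}{9} = - \frac{2}{9} + \left(\frac{22}{3} + \frac{16 z}{3} + \frac{o z}{9}\right) = \frac{64}{9} + \frac{16 z}{3} + \frac{o z}{9}$)
$\sqrt{49952 + \frac{1}{-21865 + B{\left(-86,5 \right)}}} = \sqrt{49952 + \frac{1}{-21865 + \left(\frac{64}{9} + \frac{16}{3} \left(-86\right) + \frac{1}{9} \cdot 5 \left(-86\right)\right)}} = \sqrt{49952 + \frac{1}{-21865 - \frac{1498}{3}}} = \sqrt{49952 + \frac{1}{- \frac{67093}{3}}} = \sqrt{49952 - \frac{3}{67093}} = \sqrt{\frac{3351429533}{67093}} = \frac{\sqrt{1330517524601}}{5161}$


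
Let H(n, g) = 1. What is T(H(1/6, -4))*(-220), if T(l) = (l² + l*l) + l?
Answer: -660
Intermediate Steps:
T(l) = l + 2*l² (T(l) = (l² + l²) + l = 2*l² + l = l + 2*l²)
T(H(1/6, -4))*(-220) = (1*(1 + 2*1))*(-220) = (1*(1 + 2))*(-220) = (1*3)*(-220) = 3*(-220) = -660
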